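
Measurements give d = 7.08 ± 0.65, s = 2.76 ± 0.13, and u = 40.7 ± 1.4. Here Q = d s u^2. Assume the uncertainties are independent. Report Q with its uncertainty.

Products/powers → add relative errors in quadrature, weighted by exponent:
  (1·δd/d)² = (1×0.0918)² = 0.00843;  (1·δs/s)² = (1×0.0471)² = 0.00222;  (2·δu/u)² = (2×0.0344)² = 0.00473
δQ/Q = √(0.0154) = 0.124
Q = 32400, so δQ = 0.124 × 32400 = 4010.

32400 ± 4010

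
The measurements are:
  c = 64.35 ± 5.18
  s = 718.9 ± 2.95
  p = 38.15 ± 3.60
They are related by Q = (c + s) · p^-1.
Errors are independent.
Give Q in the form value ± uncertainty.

Let u = c + s = 783.2. δu = √(δc² + δs²) = √(26.8 + 8.70) = 5.96, so δu/u = 0.00761.
Q is then a monomial in u, p:
δQ/Q = √((δu/u)² + (-1·δp/p)²) = √(5.79e-05 + 0.00890) = 0.0947
Q = 20.53, so δQ = 0.0947 × 20.53 = 1.94.

20.53 ± 1.94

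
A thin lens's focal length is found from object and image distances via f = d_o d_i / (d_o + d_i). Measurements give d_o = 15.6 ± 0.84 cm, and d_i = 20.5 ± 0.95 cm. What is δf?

0.324 cm

∂f/∂d_o = (d_i/(d_o+d_i))² = 0.322;  ∂f/∂d_i = (d_o/(d_o+d_i))² = 0.187
δf = √((∂f/∂d_o · δd_o)² + (∂f/∂d_i · δd_i)²) = √(0.0734 + 0.0315) = 0.324 cm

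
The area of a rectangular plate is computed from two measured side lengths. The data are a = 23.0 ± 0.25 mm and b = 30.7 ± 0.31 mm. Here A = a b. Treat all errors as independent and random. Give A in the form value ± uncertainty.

706 ± 10.5 mm^2

A is a product of powers, so relative uncertainties combine in quadrature:
  (1·δa/a)² = (1×0.0109)² = 0.000118;  (1·δb/b)² = (1×0.0101)² = 0.000102
δA/A = √(0.000220) = 0.0148
A = 706 mm^2, so δA = 0.0148 × 706 = 10.5 mm^2.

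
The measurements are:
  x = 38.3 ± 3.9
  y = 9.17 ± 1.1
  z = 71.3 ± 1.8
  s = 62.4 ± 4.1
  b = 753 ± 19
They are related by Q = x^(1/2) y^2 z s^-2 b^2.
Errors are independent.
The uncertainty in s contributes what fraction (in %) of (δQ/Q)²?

21.4%

(δQ/Q)² = (½·δx/x)² + (2·δy/y)² + (1·δz/z)² + (-2·δs/s)² + (2·δb/b)²
  x term: (0.5×0.102)² = 0.00259
  y term: (2×0.120)² = 0.0576
  z term: (1×0.0252)² = 0.000637
  s term: (-2×0.0657)² = 0.0173
  b term: (2×0.0252)² = 0.00255
Total = 0.0806. Share from s = 0.0173/0.0806 = 0.214.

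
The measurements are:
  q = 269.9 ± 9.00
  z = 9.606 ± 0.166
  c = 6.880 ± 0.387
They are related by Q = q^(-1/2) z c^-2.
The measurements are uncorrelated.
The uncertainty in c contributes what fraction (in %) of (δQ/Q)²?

(δQ/Q)² = (−½·δq/q)² + (1·δz/z)² + (-2·δc/c)²
  q term: (-0.5×0.0333)² = 0.000278
  z term: (1×0.0173)² = 0.000299
  c term: (-2×0.0563)² = 0.0127
Total = 0.0132. Share from c = 0.0127/0.0132 = 0.956.

95.6%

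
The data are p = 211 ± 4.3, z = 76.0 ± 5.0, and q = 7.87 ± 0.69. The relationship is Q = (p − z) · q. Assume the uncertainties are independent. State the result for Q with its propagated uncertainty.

Let u = p − z = 135. δu = √(δp² + δz²) = √(18.5 + 25.0) = 6.59, so δu/u = 0.0488.
Q is then a monomial in u, q:
δQ/Q = √((δu/u)² + (1·δq/q)²) = √(0.00239 + 0.00769) = 0.100
Q = 1060, so δQ = 0.100 × 1060 = 107.

1060 ± 107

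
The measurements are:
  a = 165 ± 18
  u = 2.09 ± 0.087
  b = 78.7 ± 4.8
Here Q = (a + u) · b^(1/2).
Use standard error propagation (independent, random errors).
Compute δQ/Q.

0.112

Let w = a + u = 167. δw = √(δa² + δu²) = √(324 + 0.00757) = 18.0, so δw/w = 0.108.
Q is then a monomial in w, b:
δQ/Q = √((δw/w)² + (½·δb/b)²) = √(0.0116 + 0.000930) = 0.112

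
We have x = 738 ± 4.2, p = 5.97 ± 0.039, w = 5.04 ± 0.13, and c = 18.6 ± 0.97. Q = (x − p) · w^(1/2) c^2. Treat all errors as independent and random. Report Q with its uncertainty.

(5.69 ± 0.598) × 10^5

Let u = x − p = 732. δu = √(δx² + δp²) = √(17.6 + 0.00152) = 4.20, so δu/u = 0.00574.
Q is then a monomial in u, w, c:
δQ/Q = √((δu/u)² + (½·δw/w)² + (2·δc/c)²) = √(3.29e-05 + 0.000166 + 0.0109) = 0.105
Q = 5.69e+05, so δQ = 0.105 × 5.69e+05 = 59800.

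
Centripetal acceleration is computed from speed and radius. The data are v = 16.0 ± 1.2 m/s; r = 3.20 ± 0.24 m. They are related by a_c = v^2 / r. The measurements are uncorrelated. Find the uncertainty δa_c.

For a monomial a_c ∝ v^2, r^-1, fractional errors add in quadrature:
  (2·δv/v)² = (2×0.0750)² = 0.0225;  (-1·δr/r)² = (-1×0.0750)² = 0.00562
δa_c/a_c = √(0.0281) = 0.168
a_c = 80.0 m/s^2, so δa_c = 0.168 × 80.0 = 13.4 m/s^2.

13.4 m/s^2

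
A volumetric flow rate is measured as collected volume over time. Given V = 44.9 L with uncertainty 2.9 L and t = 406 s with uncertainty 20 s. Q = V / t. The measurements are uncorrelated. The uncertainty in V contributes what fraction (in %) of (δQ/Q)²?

63.2%

(δQ/Q)² = (1·δV/V)² + (-1·δt/t)²
  V term: (1×0.0646)² = 0.00417
  t term: (-1×0.0493)² = 0.00243
Total = 0.00660. Share from V = 0.00417/0.00660 = 0.632.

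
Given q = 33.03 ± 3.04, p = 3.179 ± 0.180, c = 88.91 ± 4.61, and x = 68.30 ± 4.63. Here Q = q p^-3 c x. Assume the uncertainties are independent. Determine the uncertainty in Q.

1320

Products/powers → add relative errors in quadrature, weighted by exponent:
  (1·δq/q)² = (1×0.0920)² = 0.00847;  (-3·δp/p)² = (-3×0.0566)² = 0.0289;  (1·δc/c)² = (1×0.0519)² = 0.00269;  (1·δx/x)² = (1×0.0678)² = 0.00460
δQ/Q = √(0.0446) = 0.211
Q = 6243, so δQ = 0.211 × 6243 = 1320.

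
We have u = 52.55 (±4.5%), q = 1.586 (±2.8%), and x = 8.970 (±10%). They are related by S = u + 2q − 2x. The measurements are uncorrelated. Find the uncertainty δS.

For a sum/difference, combine absolute errors in quadrature:
  (δu)² = 5.59;  (2·δq)² = 0.00789;  (2·δx)² = 3.22
δS = √(8.82) = 2.97

2.97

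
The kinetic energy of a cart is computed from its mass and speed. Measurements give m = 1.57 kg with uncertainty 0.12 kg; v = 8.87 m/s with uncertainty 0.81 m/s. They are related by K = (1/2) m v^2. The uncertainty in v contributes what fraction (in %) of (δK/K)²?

85.1%

(δK/K)² = (1·δm/m)² + (2·δv/v)²
  m term: (1×0.0764)² = 0.00584
  v term: (2×0.0913)² = 0.0334
Total = 0.0392. Share from v = 0.0334/0.0392 = 0.851.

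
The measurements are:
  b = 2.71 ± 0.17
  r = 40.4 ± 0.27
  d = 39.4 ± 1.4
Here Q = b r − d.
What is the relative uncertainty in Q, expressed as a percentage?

Let p = b·r = 109. δp/p = √((1·δb/b)² + (1·δr/r)²) = √(0.00394 + 4.47e-05) = 0.0631, so δp = 6.91.
Q = p − d: δQ = √(δp² + δd²) = √(47.7 + 1.96) = 7.05
Q = 70.1, so δQ/Q = 7.05/70.1 = 0.101.

10.1%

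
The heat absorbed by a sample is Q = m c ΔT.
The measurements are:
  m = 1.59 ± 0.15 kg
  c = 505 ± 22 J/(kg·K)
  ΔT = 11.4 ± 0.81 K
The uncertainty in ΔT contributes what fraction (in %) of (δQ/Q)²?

(δQ/Q)² = (1·δm/m)² + (1·δc/c)² + (1·δΔT/ΔT)²
  m term: (1×0.0943)² = 0.00890
  c term: (1×0.0436)² = 0.00190
  ΔT term: (1×0.0711)² = 0.00505
Total = 0.0158. Share from ΔT = 0.00505/0.0158 = 0.319.

31.9%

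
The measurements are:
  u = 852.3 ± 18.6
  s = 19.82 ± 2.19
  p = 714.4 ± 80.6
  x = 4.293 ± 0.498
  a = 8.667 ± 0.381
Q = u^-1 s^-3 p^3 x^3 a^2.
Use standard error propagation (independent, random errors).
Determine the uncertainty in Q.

1.94e+05

Q is a product of powers, so relative uncertainties combine in quadrature:
  (-1·δu/u)² = (-1×0.0218)² = 0.000476;  (-3·δs/s)² = (-3×0.110)² = 0.110;  (3·δp/p)² = (3×0.113)² = 0.115;  (3·δx/x)² = (3×0.116)² = 0.121;  (2·δa/a)² = (2×0.0440)² = 0.00773
δQ/Q = √(0.354) = 0.595
Q = 326500, so δQ = 0.595 × 326500 = 1.94e+05.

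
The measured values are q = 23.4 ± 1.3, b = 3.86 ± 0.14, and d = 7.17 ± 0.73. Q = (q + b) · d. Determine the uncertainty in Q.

Let u = q + b = 27.3. δu = √(δq² + δb²) = √(1.69 + 0.0196) = 1.31, so δu/u = 0.0480.
Q is then a monomial in u, d:
δQ/Q = √((δu/u)² + (1·δd/d)²) = √(0.00230 + 0.0104) = 0.113
Q = 195, so δQ = 0.113 × 195 = 22.0.

22.0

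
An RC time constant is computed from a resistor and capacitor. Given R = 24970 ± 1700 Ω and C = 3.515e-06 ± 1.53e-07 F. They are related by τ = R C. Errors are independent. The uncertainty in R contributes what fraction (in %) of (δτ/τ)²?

(δτ/τ)² = (1·δR/R)² + (1·δC/C)²
  R term: (1×0.0681)² = 0.00464
  C term: (1×0.0435)² = 0.00189
Total = 0.00653. Share from R = 0.00464/0.00653 = 0.710.

71.0%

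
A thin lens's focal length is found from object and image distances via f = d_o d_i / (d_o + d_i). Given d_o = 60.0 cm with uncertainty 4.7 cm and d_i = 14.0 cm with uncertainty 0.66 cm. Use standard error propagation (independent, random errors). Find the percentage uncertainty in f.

4.10%

∂f/∂d_o = (d_i/(d_o+d_i))² = 0.0358;  ∂f/∂d_i = (d_o/(d_o+d_i))² = 0.657
δf = √((∂f/∂d_o · δd_o)² + (∂f/∂d_i · δd_i)²) = √(0.0283 + 0.188) = 0.465 cm
f = 11.4 cm, so δf/f = 0.465/11.4 = 0.0410.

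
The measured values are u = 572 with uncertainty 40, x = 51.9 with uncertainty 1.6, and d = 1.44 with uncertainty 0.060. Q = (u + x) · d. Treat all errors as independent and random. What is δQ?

Let w = u + x = 624. δw = √(δu² + δx²) = √(1600 + 2.56) = 40.0, so δw/w = 0.0642.
Q is then a monomial in w, d:
δQ/Q = √((δw/w)² + (1·δd/d)²) = √(0.00412 + 0.00174) = 0.0765
Q = 898, so δQ = 0.0765 × 898 = 68.7.

68.7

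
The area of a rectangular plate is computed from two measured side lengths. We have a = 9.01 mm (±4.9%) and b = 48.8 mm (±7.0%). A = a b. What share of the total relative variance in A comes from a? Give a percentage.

32.9%

(δA/A)² = (1·δa/a)² + (1·δb/b)²
  a term: (1×0.0490)² = 0.00240
  b term: (1×0.0700)² = 0.00490
Total = 0.00730. Share from a = 0.00240/0.00730 = 0.329.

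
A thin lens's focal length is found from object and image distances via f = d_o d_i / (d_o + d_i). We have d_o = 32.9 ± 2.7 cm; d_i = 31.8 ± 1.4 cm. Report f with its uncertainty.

16.2 ± 0.746 cm

∂f/∂d_o = (d_i/(d_o+d_i))² = 0.242;  ∂f/∂d_i = (d_o/(d_o+d_i))² = 0.259
δf = √((∂f/∂d_o · δd_o)² + (∂f/∂d_i · δd_i)²) = √(0.425 + 0.131) = 0.746 cm
f = 16.2 cm.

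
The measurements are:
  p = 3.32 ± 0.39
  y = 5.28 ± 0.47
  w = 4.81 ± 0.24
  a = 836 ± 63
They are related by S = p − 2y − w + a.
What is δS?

63.0

S is a linear combination, so absolute uncertainties add in quadrature:
  (δp)² = 0.152;  (2·δy)² = 0.884;  (δw)² = 0.0576;  (δa)² = 3970
δS = √(3970) = 63.0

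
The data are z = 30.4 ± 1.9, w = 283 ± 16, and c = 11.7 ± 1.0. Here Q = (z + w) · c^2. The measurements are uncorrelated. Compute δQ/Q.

0.179

Let u = z + w = 313. δu = √(δz² + δw²) = √(3.61 + 256) = 16.1, so δu/u = 0.0514.
Q is then a monomial in u, c:
δQ/Q = √((δu/u)² + (2·δc/c)²) = √(0.00264 + 0.0292) = 0.179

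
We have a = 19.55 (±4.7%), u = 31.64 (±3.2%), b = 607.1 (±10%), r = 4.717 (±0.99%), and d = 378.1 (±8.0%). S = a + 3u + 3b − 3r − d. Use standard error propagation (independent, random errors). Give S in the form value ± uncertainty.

Sums and differences: (δS)² = Σ (cᵢ δxᵢ)².
  (δa)² = 0.844;  (3·δu)² = 9.23;  (3·δb)² = 33200;  (3·δr)² = 0.0196;  (δd)² = 915
δS = √(34100) = 185
S = 1544.

1544 ± 185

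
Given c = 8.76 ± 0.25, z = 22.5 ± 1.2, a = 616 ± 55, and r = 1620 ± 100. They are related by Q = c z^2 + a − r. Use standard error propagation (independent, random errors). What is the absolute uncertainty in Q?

503

Let p = c·z^2 = 4430. δp/p = √((1·δc/c)² + (2·δz/z)²) = √(0.000814 + 0.0114) = 0.110, so δp = 490.
Q = p + a − r: δQ = √(δp² + δa² + δr²) = √(2.4e+05 + 3020 + 10000) = 503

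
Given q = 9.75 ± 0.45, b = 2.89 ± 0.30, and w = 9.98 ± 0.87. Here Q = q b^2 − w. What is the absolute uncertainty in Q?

17.3

Let p = q·b^2 = 81.4. δp/p = √((1·δq/q)² + (2·δb/b)²) = √(0.00213 + 0.0431) = 0.213, so δp = 17.3.
Q = p − w: δQ = √(δp² + δw²) = √(300 + 0.757) = 17.3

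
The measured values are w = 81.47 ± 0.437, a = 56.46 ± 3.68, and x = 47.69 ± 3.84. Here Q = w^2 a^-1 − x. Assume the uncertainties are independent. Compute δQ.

8.66

Let p = w^2·a^-1 = 117.6. δp/p = √((2·δw/w)² + (-1·δa/a)²) = √(0.000115 + 0.00425) = 0.0661, so δp = 7.77.
Q = p − x: δQ = √(δp² + δx²) = √(60.3 + 14.7) = 8.66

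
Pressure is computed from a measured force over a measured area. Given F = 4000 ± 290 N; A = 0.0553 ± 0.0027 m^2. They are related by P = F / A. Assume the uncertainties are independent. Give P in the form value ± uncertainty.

72300 ± 6320 Pa

Since P is a product/quotient, work with relative uncertainties:
  (1·δF/F)² = (1×0.0725)² = 0.00526;  (-1·δA/A)² = (-1×0.0488)² = 0.00238
δP/P = √(0.00764) = 0.0874
P = 72300 Pa, so δP = 0.0874 × 72300 = 6320 Pa.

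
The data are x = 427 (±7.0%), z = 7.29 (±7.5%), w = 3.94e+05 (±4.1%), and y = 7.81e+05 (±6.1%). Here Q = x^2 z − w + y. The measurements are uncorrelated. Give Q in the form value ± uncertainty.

(1.72 ± 0.217) × 10^6

Let p = x^2·z = 1.33e+06. δp/p = √((2·δx/x)² + (1·δz/z)²) = √(0.0196 + 0.00562) = 0.159, so δp = 2.11e+05.
Q = p − w + y: δQ = √(δp² + δw² + δy²) = √(4.46e+10 + 2.61e+08 + 2.27e+09) = 2.17e+05
Q = 1.72e+06.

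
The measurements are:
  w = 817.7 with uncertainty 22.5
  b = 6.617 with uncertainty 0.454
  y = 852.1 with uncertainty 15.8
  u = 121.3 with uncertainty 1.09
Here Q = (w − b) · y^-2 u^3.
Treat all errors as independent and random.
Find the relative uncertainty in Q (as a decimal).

Let h = w − b = 811.1. δh = √(δw² + δb²) = √(506 + 0.206) = 22.5, so δh/h = 0.0277.
Q is then a monomial in h, y, u:
δQ/Q = √((δh/h)² + (-2·δy/y)² + (3·δu/u)²) = √(0.000770 + 0.00138 + 0.000727) = 0.0536

0.0536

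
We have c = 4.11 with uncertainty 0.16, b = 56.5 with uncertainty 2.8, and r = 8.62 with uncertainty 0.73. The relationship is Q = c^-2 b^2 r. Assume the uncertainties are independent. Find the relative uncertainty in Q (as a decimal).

Each factor contributes (exponent × relative error)² to (δQ/Q)²:
  (-2·δc/c)² = (-2×0.0389)² = 0.00606;  (2·δb/b)² = (2×0.0496)² = 0.00982;  (1·δr/r)² = (1×0.0847)² = 0.00717
δQ/Q = √(0.0231) = 0.152

0.152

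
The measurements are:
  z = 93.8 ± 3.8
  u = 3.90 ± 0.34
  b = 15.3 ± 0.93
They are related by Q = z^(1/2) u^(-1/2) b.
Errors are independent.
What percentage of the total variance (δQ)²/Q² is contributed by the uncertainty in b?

61.5%

(δQ/Q)² = (½·δz/z)² + (−½·δu/u)² + (1·δb/b)²
  z term: (0.5×0.0405)² = 0.000410
  u term: (-0.5×0.0872)² = 0.00190
  b term: (1×0.0608)² = 0.00369
Total = 0.00601. Share from b = 0.00369/0.00601 = 0.615.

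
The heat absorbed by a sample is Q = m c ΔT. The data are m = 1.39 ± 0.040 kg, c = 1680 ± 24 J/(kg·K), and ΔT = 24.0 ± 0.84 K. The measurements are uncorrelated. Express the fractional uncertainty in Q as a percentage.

Each factor contributes (exponent × relative error)² to (δQ/Q)²:
  (1·δm/m)² = (1×0.0288)² = 0.000828;  (1·δc/c)² = (1×0.0143)² = 0.000204;  (1·δΔT/ΔT)² = (1×0.0350)² = 0.00122
δQ/Q = √(0.00226) = 0.0475

4.75%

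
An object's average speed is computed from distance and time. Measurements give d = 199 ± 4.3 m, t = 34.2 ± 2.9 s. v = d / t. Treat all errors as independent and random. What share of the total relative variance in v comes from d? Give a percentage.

(δv/v)² = (1·δd/d)² + (-1·δt/t)²
  d term: (1×0.0216)² = 0.000467
  t term: (-1×0.0848)² = 0.00719
Total = 0.00766. Share from d = 0.000467/0.00766 = 0.0610.

6.10%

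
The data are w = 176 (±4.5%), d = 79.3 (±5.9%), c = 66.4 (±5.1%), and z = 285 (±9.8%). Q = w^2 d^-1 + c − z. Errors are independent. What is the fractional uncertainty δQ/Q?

0.294

Let p = w^2·d^-1 = 391. δp/p = √((2·δw/w)² + (-1·δd/d)²) = √(0.00810 + 0.00348) = 0.108, so δp = 42.0.
Q = p + c − z: δQ = √(δp² + δc² + δz²) = √(1770 + 11.5 + 780) = 50.6
Q = 172, so δQ/Q = 50.6/172 = 0.294.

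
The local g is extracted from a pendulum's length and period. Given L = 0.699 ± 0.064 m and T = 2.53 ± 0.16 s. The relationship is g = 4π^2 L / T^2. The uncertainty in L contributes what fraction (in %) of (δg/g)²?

34.4%

(δg/g)² = (1·δL/L)² + (-2·δT/T)²
  L term: (1×0.0916)² = 0.00838
  T term: (-2×0.0632)² = 0.0160
Total = 0.0244. Share from L = 0.00838/0.0244 = 0.344.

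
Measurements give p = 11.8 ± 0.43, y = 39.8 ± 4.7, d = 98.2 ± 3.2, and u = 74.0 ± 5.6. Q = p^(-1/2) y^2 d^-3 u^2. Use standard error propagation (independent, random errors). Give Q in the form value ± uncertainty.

Products/powers → add relative errors in quadrature, weighted by exponent:
  (−½·δp/p)² = (-0.5×0.0364)² = 0.000332;  (2·δy/y)² = (2×0.118)² = 0.0558;  (-3·δd/d)² = (-3×0.0326)² = 0.00956;  (2·δu/u)² = (2×0.0757)² = 0.0229
δQ/Q = √(0.0886) = 0.298
Q = 2.67, so δQ = 0.298 × 2.67 = 0.794.

2.67 ± 0.794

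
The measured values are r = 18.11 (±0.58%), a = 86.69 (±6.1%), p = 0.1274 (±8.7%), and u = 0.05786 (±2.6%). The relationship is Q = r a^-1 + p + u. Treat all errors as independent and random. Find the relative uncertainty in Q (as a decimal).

0.0431

Let w = r·a^-1 = 0.2089. δw/w = √((1·δr/r)² + (-1·δa/a)²) = √(3.36e-05 + 0.00372) = 0.0613, so δw = 0.0128.
Q = w + p + u: δQ = √(δw² + δp² + δu²) = √(0.000164 + 0.000123 + 2.26e-06) = 0.0170
Q = 0.3942, so δQ/Q = 0.0170/0.3942 = 0.0431.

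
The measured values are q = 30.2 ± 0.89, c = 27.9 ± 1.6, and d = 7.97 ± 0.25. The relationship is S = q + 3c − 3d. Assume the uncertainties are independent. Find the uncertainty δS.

4.94

S is a linear combination, so absolute uncertainties add in quadrature:
  (δq)² = 0.792;  (3·δc)² = 23.0;  (3·δd)² = 0.562
δS = √(24.4) = 4.94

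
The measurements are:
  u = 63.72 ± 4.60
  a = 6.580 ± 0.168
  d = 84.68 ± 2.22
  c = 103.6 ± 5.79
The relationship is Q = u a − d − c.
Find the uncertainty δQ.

32.7

Let p = u·a = 419.3. δp/p = √((1·δu/u)² + (1·δa/a)²) = √(0.00521 + 0.000652) = 0.0766, so δp = 32.1.
Q = p − d − c: δQ = √(δp² + δd² + δc²) = √(1030 + 4.93 + 33.5) = 32.7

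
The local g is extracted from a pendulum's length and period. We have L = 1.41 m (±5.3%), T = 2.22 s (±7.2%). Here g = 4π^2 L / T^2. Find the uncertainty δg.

Relative error in a monomial: (δg/g)² = Σ (nᵢ · δxᵢ/xᵢ)².
  (1·δL/L)² = (1×0.0530)² = 0.00281;  (-2·δT/T)² = (-2×0.0720)² = 0.0207
δg/g = √(0.0235) = 0.153
g = 11.3 m/s^2, so δg = 0.153 × 11.3 = 1.73 m/s^2.

1.73 m/s^2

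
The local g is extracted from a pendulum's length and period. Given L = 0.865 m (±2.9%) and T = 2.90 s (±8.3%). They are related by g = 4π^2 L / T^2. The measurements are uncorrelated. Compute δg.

0.684 m/s^2

Each factor contributes (exponent × relative error)² to (δg/g)²:
  (1·δL/L)² = (1×0.0290)² = 0.000841;  (-2·δT/T)² = (-2×0.0830)² = 0.0276
δg/g = √(0.0284) = 0.169
g = 4.06 m/s^2, so δg = 0.169 × 4.06 = 0.684 m/s^2.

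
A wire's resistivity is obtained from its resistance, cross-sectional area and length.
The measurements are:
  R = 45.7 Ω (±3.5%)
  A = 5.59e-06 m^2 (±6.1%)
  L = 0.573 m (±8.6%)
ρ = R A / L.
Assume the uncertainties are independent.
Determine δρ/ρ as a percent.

ρ is a product of powers, so relative uncertainties combine in quadrature:
  (1·δR/R)² = (1×0.0350)² = 0.00123;  (1·δA/A)² = (1×0.0610)² = 0.00372;  (-1·δL/L)² = (-1×0.0860)² = 0.00740
δρ/ρ = √(0.0123) = 0.111

11.1%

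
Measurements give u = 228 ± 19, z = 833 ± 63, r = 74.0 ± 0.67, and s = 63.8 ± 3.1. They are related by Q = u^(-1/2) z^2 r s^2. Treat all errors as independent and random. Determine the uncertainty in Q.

2.56e+09

Q is a product of powers, so relative uncertainties combine in quadrature:
  (−½·δu/u)² = (-0.5×0.0833)² = 0.00174;  (2·δz/z)² = (2×0.0756)² = 0.0229;  (1·δr/r)² = (1×0.00905)² = 8.2e-05;  (2·δs/s)² = (2×0.0486)² = 0.00944
δQ/Q = √(0.0341) = 0.185
Q = 1.38e+10, so δQ = 0.185 × 1.38e+10 = 2.56e+09.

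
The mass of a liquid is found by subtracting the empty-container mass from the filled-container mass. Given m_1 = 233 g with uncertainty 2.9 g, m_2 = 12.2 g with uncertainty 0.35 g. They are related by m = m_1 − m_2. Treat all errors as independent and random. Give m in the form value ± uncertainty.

m is a linear combination, so absolute uncertainties add in quadrature:
  (δm_1)² = 8.41;  (δm_2)² = 0.122
δm = √(8.53) = 2.92 g
m = 221 g.

221 ± 2.92 g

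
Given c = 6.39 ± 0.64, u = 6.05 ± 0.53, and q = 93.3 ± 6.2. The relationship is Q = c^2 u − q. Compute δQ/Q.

Let p = c^2·u = 247. δp/p = √((2·δc/c)² + (1·δu/u)²) = √(0.0401 + 0.00767) = 0.219, so δp = 54.0.
Q = p − q: δQ = √(δp² + δq²) = √(2920 + 38.4) = 54.4
Q = 154, so δQ/Q = 54.4/154 = 0.354.

0.354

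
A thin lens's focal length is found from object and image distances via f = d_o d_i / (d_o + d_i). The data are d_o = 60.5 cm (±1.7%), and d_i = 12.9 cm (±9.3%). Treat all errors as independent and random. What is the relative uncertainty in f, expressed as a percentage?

7.67%

∂f/∂d_o = (d_i/(d_o+d_i))² = 0.0309;  ∂f/∂d_i = (d_o/(d_o+d_i))² = 0.679
δf = √((∂f/∂d_o · δd_o)² + (∂f/∂d_i · δd_i)²) = √(0.00101 + 0.664) = 0.816 cm
f = 10.6 cm, so δf/f = 0.816/10.6 = 0.0767.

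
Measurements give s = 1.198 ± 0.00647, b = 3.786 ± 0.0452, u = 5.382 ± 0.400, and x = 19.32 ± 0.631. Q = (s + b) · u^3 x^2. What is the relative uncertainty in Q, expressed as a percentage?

Let w = s + b = 4.984. δw = √(δs² + δb²) = √(4.19e-05 + 0.00204) = 0.0457, so δw/w = 0.00916.
Q is then a monomial in w, u, x:
δQ/Q = √((δw/w)² + (3·δu/u)² + (2·δx/x)²) = √(8.39e-05 + 0.0497 + 0.00427) = 0.233

23.3%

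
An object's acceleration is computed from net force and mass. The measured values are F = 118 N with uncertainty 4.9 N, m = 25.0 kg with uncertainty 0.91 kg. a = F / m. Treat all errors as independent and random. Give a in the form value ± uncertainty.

Products/powers → add relative errors in quadrature, weighted by exponent:
  (1·δF/F)² = (1×0.0415)² = 0.00172;  (-1·δm/m)² = (-1×0.0364)² = 0.00132
δa/a = √(0.00305) = 0.0552
a = 4.72 m/s^2, so δa = 0.0552 × 4.72 = 0.261 m/s^2.

4.72 ± 0.261 m/s^2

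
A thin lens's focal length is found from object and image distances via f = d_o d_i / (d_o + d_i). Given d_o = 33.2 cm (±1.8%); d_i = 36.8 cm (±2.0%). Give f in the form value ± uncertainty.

17.5 ± 0.234 cm

∂f/∂d_o = (d_i/(d_o+d_i))² = 0.276;  ∂f/∂d_i = (d_o/(d_o+d_i))² = 0.225
δf = √((∂f/∂d_o · δd_o)² + (∂f/∂d_i · δd_i)²) = √(0.0273 + 0.0274) = 0.234 cm
f = 17.5 cm.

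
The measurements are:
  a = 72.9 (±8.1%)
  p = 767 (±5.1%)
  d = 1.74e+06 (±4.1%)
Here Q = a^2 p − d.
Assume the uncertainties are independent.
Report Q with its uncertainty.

(2.34 ± 0.696) × 10^6

Let w = a^2·p = 4.08e+06. δw/w = √((2·δa/a)² + (1·δp/p)²) = √(0.0262 + 0.00260) = 0.170, so δw = 6.92e+05.
Q = w − d: δQ = √(δw² + δd²) = √(4.79e+11 + 5.09e+09) = 6.96e+05
Q = 2.34e+06.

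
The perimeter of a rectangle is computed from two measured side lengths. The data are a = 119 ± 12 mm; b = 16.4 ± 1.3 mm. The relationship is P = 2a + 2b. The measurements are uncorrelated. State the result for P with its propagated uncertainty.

271 ± 24.1 mm

Absolute uncertainties add in quadrature for a linear combination:
  (2·δa)² = 576;  (2·δb)² = 6.76
δP = √(583) = 24.1 mm
P = 271 mm.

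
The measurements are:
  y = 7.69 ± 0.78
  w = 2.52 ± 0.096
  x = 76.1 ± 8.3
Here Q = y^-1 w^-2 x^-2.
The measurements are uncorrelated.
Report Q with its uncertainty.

(3.54 ± 0.892) × 10^-6

Each factor contributes (exponent × relative error)² to (δQ/Q)²:
  (-1·δy/y)² = (-1×0.101)² = 0.0103;  (-2·δw/w)² = (-2×0.0381)² = 0.00580;  (-2·δx/x)² = (-2×0.109)² = 0.0476
δQ/Q = √(0.0637) = 0.252
Q = 3.54e-06, so δQ = 0.252 × 3.54e-06 = 8.92e-07.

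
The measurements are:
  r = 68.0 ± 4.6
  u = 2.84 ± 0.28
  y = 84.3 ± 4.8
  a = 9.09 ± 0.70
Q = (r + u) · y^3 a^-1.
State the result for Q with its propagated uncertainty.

(4.67 ± 0.926) × 10^6

Let w = r + u = 70.8. δw = √(δr² + δu²) = √(21.2 + 0.0784) = 4.61, so δw/w = 0.0651.
Q is then a monomial in w, y, a:
δQ/Q = √((δw/w)² + (3·δy/y)² + (-1·δa/a)²) = √(0.00423 + 0.0292 + 0.00593) = 0.198
Q = 4.67e+06, so δQ = 0.198 × 4.67e+06 = 9.26e+05.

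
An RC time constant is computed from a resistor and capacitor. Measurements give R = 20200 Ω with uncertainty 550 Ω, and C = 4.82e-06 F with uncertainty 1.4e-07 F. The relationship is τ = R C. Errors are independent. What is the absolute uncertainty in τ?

Since τ is a product/quotient, work with relative uncertainties:
  (1·δR/R)² = (1×0.0272)² = 0.000741;  (1·δC/C)² = (1×0.0290)² = 0.000844
δτ/τ = √(0.00158) = 0.0398
τ = 0.0974 s, so δτ = 0.0398 × 0.0974 = 0.00388 s.

0.00388 s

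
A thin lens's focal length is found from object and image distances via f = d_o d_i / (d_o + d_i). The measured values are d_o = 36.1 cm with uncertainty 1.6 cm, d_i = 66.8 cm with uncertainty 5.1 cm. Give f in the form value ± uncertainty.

∂f/∂d_o = (d_i/(d_o+d_i))² = 0.421;  ∂f/∂d_i = (d_o/(d_o+d_i))² = 0.123
δf = √((∂f/∂d_o · δd_o)² + (∂f/∂d_i · δd_i)²) = √(0.455 + 0.394) = 0.921 cm
f = 23.4 cm.

23.4 ± 0.921 cm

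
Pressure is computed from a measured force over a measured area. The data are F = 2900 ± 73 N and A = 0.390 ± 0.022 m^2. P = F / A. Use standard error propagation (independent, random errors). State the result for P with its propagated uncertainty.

Each factor contributes (exponent × relative error)² to (δP/P)²:
  (1·δF/F)² = (1×0.0252)² = 0.000634;  (-1·δA/A)² = (-1×0.0564)² = 0.00318
δP/P = √(0.00382) = 0.0618
P = 7440 Pa, so δP = 0.0618 × 7440 = 459 Pa.

7440 ± 459 Pa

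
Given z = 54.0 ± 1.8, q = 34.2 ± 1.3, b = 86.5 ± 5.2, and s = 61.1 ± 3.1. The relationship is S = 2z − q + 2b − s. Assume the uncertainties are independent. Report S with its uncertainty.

Absolute uncertainties add in quadrature for a linear combination:
  (2·δz)² = 13.0;  (δq)² = 1.69;  (2·δb)² = 108;  (δs)² = 9.61
δS = √(132) = 11.5
S = 186.

186 ± 11.5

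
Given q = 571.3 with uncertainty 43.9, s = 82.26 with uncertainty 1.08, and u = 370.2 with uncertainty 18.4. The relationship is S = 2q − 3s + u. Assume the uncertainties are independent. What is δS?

Absolute uncertainties add in quadrature for a linear combination:
  (2·δq)² = 7710;  (3·δs)² = 10.5;  (δu)² = 339
δS = √(8060) = 89.8

89.8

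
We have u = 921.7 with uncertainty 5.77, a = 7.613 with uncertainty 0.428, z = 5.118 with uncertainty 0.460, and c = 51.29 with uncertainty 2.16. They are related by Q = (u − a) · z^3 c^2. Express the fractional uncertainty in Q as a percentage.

Let w = u − a = 914.1. δw = √(δu² + δa²) = √(33.3 + 0.183) = 5.79, so δw/w = 0.00633.
Q is then a monomial in w, z, c:
δQ/Q = √((δw/w)² + (3·δz/z)² + (2·δc/c)²) = √(4.01e-05 + 0.0727 + 0.00709) = 0.283

28.3%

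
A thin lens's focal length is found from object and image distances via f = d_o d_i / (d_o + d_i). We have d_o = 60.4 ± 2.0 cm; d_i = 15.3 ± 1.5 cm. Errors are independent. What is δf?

∂f/∂d_o = (d_i/(d_o+d_i))² = 0.0408;  ∂f/∂d_i = (d_o/(d_o+d_i))² = 0.637
δf = √((∂f/∂d_o · δd_o)² + (∂f/∂d_i · δd_i)²) = √(0.00667 + 0.912) = 0.958 cm

0.958 cm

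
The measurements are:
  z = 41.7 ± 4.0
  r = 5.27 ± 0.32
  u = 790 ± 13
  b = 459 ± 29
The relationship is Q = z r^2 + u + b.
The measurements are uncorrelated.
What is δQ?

182

Let p = z·r^2 = 1160. δp/p = √((1·δz/z)² + (2·δr/r)²) = √(0.00920 + 0.0147) = 0.155, so δp = 179.
Q = p + u + b: δQ = √(δp² + δu² + δb²) = √(32100 + 169 + 841) = 182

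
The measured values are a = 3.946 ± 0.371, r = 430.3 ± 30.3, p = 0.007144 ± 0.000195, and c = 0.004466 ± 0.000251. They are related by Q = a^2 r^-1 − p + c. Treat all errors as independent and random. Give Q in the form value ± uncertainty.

0.03351 ± 0.00727

Let w = a^2·r^-1 = 0.03619. δw/w = √((2·δa/a)² + (-1·δr/r)²) = √(0.0354 + 0.00496) = 0.201, so δw = 0.00727.
Q = w − p + c: δQ = √(δw² + δp² + δc²) = √(5.28e-05 + 3.8e-08 + 6.3e-08) = 0.00727
Q = 0.03351.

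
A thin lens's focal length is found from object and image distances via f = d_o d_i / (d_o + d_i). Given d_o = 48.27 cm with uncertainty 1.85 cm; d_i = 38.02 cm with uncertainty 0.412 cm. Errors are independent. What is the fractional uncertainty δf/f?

0.0179

∂f/∂d_o = (d_i/(d_o+d_i))² = 0.194;  ∂f/∂d_i = (d_o/(d_o+d_i))² = 0.313
δf = √((∂f/∂d_o · δd_o)² + (∂f/∂d_i · δd_i)²) = √(0.129 + 0.0166) = 0.382 cm
f = 21.27 cm, so δf/f = 0.382/21.27 = 0.0179.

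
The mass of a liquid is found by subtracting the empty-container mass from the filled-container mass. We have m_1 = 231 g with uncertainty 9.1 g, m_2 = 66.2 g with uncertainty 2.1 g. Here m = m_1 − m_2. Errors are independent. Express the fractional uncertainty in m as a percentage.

For a sum/difference, combine absolute errors in quadrature:
  (δm_1)² = 82.8;  (δm_2)² = 4.41
δm = √(87.2) = 9.34 g
m = 165 g, so δm/m = 9.34/165 = 0.0567.

5.67%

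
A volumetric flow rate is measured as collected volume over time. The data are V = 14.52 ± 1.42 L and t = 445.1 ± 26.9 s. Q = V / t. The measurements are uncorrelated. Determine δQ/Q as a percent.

11.5%

Products/powers → add relative errors in quadrature, weighted by exponent:
  (1·δV/V)² = (1×0.0978)² = 0.00956;  (-1·δt/t)² = (-1×0.0604)² = 0.00365
δQ/Q = √(0.0132) = 0.115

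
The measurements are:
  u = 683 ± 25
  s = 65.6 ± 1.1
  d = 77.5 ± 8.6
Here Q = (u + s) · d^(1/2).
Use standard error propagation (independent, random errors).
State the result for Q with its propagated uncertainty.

6590 ± 427

Let w = u + s = 749. δw = √(δu² + δs²) = √(625 + 1.21) = 25.0, so δw/w = 0.0334.
Q is then a monomial in w, d:
δQ/Q = √((δw/w)² + (½·δd/d)²) = √(0.00112 + 0.00308) = 0.0648
Q = 6590, so δQ = 0.0648 × 6590 = 427.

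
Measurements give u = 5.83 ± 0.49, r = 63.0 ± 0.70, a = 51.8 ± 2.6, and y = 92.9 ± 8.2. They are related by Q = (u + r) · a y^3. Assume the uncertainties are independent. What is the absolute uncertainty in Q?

Let w = u + r = 68.8. δw = √(δu² + δr²) = √(0.240 + 0.490) = 0.854, so δw/w = 0.0124.
Q is then a monomial in w, a, y:
δQ/Q = √((δw/w)² + (1·δa/a)² + (3·δy/y)²) = √(0.000154 + 0.00252 + 0.0701) = 0.270
Q = 2.86e+09, so δQ = 0.270 × 2.86e+09 = 7.71e+08.

7.71e+08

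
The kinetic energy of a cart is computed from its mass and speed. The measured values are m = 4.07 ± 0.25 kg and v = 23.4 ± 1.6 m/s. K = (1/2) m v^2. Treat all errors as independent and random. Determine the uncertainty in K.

K is a product of powers, so relative uncertainties combine in quadrature:
  (1·δm/m)² = (1×0.0614)² = 0.00377;  (2·δv/v)² = (2×0.0684)² = 0.0187
δK/K = √(0.0225) = 0.150
K = 1110 J, so δK = 0.150 × 1110 = 167 J.

167 J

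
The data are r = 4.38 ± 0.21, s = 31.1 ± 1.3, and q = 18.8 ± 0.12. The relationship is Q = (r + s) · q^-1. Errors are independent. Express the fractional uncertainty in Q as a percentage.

3.77%

Let u = r + s = 35.5. δu = √(δr² + δs²) = √(0.0441 + 1.69) = 1.32, so δu/u = 0.0371.
Q is then a monomial in u, q:
δQ/Q = √((δu/u)² + (-1·δq/q)²) = √(0.00138 + 4.07e-05) = 0.0377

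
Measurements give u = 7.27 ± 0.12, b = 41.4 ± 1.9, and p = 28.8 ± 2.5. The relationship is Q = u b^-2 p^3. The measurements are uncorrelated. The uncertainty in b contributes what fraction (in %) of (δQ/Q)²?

11.0%

(δQ/Q)² = (1·δu/u)² + (-2·δb/b)² + (3·δp/p)²
  u term: (1×0.0165)² = 0.000272
  b term: (-2×0.0459)² = 0.00842
  p term: (3×0.0868)² = 0.0678
Total = 0.0765. Share from b = 0.00842/0.0765 = 0.110.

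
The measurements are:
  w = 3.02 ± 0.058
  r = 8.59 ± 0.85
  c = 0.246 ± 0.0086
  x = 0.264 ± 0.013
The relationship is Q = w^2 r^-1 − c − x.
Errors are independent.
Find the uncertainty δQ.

Let p = w^2·r^-1 = 1.06. δp/p = √((2·δw/w)² + (-1·δr/r)²) = √(0.00148 + 0.00979) = 0.106, so δp = 0.113.
Q = p − c − x: δQ = √(δp² + δc² + δx²) = √(0.0127 + 7.4e-05 + 0.000169) = 0.114

0.114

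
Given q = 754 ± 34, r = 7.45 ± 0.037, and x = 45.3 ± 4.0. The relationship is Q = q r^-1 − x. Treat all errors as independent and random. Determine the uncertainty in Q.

Let p = q·r^-1 = 101. δp/p = √((1·δq/q)² + (-1·δr/r)²) = √(0.00203 + 2.47e-05) = 0.0454, so δp = 4.59.
Q = p − x: δQ = √(δp² + δx²) = √(21.1 + 16.0) = 6.09

6.09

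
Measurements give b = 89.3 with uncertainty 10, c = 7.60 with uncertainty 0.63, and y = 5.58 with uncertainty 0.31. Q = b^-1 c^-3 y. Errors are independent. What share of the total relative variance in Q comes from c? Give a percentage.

79.8%

(δQ/Q)² = (-1·δb/b)² + (-3·δc/c)² + (1·δy/y)²
  b term: (-1×0.112)² = 0.0125
  c term: (-3×0.0829)² = 0.0618
  y term: (1×0.0556)² = 0.00309
Total = 0.0775. Share from c = 0.0618/0.0775 = 0.798.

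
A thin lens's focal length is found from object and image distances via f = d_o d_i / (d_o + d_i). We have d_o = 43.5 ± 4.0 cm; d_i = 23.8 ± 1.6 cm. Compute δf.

0.835 cm

∂f/∂d_o = (d_i/(d_o+d_i))² = 0.125;  ∂f/∂d_i = (d_o/(d_o+d_i))² = 0.418
δf = √((∂f/∂d_o · δd_o)² + (∂f/∂d_i · δd_i)²) = √(0.250 + 0.447) = 0.835 cm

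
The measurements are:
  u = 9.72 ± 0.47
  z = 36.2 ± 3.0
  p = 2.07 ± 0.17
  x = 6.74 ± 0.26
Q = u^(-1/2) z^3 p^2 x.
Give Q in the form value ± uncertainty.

(4.39 ± 1.32) × 10^5

Q is a product of powers, so relative uncertainties combine in quadrature:
  (−½·δu/u)² = (-0.5×0.0484)² = 0.000585;  (3·δz/z)² = (3×0.0829)² = 0.0618;  (2·δp/p)² = (2×0.0821)² = 0.0270;  (1·δx/x)² = (1×0.0386)² = 0.00149
δQ/Q = √(0.0909) = 0.301
Q = 4.39e+05, so δQ = 0.301 × 4.39e+05 = 1.32e+05.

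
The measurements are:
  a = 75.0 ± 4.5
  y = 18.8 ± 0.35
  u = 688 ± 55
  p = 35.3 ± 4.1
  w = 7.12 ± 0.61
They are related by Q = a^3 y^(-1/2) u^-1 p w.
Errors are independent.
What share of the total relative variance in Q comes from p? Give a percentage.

(δQ/Q)² = (3·δa/a)² + (−½·δy/y)² + (-1·δu/u)² + (1·δp/p)² + (1·δw/w)²
  a term: (3×0.0600)² = 0.0324
  y term: (-0.5×0.0186)² = 8.66e-05
  u term: (-1×0.0799)² = 0.00639
  p term: (1×0.116)² = 0.0135
  w term: (1×0.0857)² = 0.00734
Total = 0.0597. Share from p = 0.0135/0.0597 = 0.226.

22.6%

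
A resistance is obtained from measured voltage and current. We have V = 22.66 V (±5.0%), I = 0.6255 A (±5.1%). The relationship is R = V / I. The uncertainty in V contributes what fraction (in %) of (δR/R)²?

49.0%

(δR/R)² = (1·δV/V)² + (-1·δI/I)²
  V term: (1×0.0500)² = 0.00250
  I term: (-1×0.0510)² = 0.00260
Total = 0.00510. Share from V = 0.00250/0.00510 = 0.490.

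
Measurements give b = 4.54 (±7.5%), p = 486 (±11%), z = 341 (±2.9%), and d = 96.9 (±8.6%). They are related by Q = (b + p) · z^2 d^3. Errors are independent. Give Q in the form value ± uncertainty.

(5.19 ± 1.48) × 10^13

Let u = b + p = 491. δu = √(δb² + δp²) = √(0.116 + 2860) = 53.5, so δu/u = 0.109.
Q is then a monomial in u, z, d:
δQ/Q = √((δu/u)² + (2·δz/z)² + (3·δd/d)²) = √(0.0119 + 0.00336 + 0.0666) = 0.286
Q = 5.19e+13, so δQ = 0.286 × 5.19e+13 = 1.48e+13.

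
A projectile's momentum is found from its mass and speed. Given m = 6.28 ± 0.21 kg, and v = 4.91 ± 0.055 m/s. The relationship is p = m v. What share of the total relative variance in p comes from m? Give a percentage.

89.9%

(δp/p)² = (1·δm/m)² + (1·δv/v)²
  m term: (1×0.0334)² = 0.00112
  v term: (1×0.0112)² = 0.000125
Total = 0.00124. Share from m = 0.00112/0.00124 = 0.899.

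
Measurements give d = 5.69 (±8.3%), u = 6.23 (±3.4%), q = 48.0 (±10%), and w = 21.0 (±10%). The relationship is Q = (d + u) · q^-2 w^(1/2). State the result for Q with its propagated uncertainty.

0.0237 ± 0.00499

Let h = d + u = 11.9. δh = √(δd² + δu²) = √(0.223 + 0.0449) = 0.518, so δh/h = 0.0434.
Q is then a monomial in h, q, w:
δQ/Q = √((δh/h)² + (-2·δq/q)² + (½·δw/w)²) = √(0.00189 + 0.0400 + 0.00250) = 0.211
Q = 0.0237, so δQ = 0.211 × 0.0237 = 0.00499.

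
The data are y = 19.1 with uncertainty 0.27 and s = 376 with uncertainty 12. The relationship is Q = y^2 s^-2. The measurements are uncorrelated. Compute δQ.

0.000180

For a monomial Q ∝ y^2, s^-2, fractional errors add in quadrature:
  (2·δy/y)² = (2×0.0141)² = 0.000799;  (-2·δs/s)² = (-2×0.0319)² = 0.00407
δQ/Q = √(0.00487) = 0.0698
Q = 0.00258, so δQ = 0.0698 × 0.00258 = 0.000180.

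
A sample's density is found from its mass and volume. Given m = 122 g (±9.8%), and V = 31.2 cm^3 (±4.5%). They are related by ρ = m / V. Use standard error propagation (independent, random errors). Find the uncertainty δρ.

0.422 g/cm^3

ρ is a product of powers, so relative uncertainties combine in quadrature:
  (1·δm/m)² = (1×0.0980)² = 0.00960;  (-1·δV/V)² = (-1×0.0450)² = 0.00202
δρ/ρ = √(0.0116) = 0.108
ρ = 3.91 g/cm^3, so δρ = 0.108 × 3.91 = 0.422 g/cm^3.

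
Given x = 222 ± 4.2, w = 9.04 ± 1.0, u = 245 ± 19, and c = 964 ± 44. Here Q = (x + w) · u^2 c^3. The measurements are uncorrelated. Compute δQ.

Let h = x + w = 231. δh = √(δx² + δw²) = √(17.6 + 1.00) = 4.32, so δh/h = 0.0187.
Q is then a monomial in h, u, c:
δQ/Q = √((δh/h)² + (2·δu/u)² + (3·δc/c)²) = √(0.000349 + 0.0241 + 0.0187) = 0.208
Q = 1.24e+16, so δQ = 0.208 × 1.24e+16 = 2.58e+15.

2.58e+15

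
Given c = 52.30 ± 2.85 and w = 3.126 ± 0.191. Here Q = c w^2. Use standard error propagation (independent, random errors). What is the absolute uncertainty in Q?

68.4

Relative error in a monomial: (δQ/Q)² = Σ (nᵢ · δxᵢ/xᵢ)².
  (1·δc/c)² = (1×0.0545)² = 0.00297;  (2·δw/w)² = (2×0.0611)² = 0.0149
δQ/Q = √(0.0179) = 0.134
Q = 511.1, so δQ = 0.134 × 511.1 = 68.4.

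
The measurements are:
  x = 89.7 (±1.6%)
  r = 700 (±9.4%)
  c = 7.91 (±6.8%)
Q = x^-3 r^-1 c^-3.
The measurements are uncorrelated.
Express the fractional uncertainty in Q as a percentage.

23.0%

Since Q is a product/quotient, work with relative uncertainties:
  (-3·δx/x)² = (-3×0.0160)² = 0.00230;  (-1·δr/r)² = (-1×0.0940)² = 0.00884;  (-3·δc/c)² = (-3×0.0680)² = 0.0416
δQ/Q = √(0.0528) = 0.230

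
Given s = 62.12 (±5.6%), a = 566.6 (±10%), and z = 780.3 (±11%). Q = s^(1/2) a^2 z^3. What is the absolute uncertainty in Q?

Since Q is a product/quotient, work with relative uncertainties:
  (½·δs/s)² = (0.5×0.0560)² = 0.000784;  (2·δa/a)² = (2×0.100)² = 0.0400;  (3·δz/z)² = (3×0.110)² = 0.109
δQ/Q = √(0.150) = 0.387
Q = 1.202e+15, so δQ = 0.387 × 1.202e+15 = 4.65e+14.

4.65e+14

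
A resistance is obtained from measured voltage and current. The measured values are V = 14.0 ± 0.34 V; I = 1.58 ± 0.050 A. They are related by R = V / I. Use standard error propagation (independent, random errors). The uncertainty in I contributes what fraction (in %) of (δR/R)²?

(δR/R)² = (1·δV/V)² + (-1·δI/I)²
  V term: (1×0.0243)² = 0.000590
  I term: (-1×0.0316)² = 0.00100
Total = 0.00159. Share from I = 0.00100/0.00159 = 0.629.

62.9%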